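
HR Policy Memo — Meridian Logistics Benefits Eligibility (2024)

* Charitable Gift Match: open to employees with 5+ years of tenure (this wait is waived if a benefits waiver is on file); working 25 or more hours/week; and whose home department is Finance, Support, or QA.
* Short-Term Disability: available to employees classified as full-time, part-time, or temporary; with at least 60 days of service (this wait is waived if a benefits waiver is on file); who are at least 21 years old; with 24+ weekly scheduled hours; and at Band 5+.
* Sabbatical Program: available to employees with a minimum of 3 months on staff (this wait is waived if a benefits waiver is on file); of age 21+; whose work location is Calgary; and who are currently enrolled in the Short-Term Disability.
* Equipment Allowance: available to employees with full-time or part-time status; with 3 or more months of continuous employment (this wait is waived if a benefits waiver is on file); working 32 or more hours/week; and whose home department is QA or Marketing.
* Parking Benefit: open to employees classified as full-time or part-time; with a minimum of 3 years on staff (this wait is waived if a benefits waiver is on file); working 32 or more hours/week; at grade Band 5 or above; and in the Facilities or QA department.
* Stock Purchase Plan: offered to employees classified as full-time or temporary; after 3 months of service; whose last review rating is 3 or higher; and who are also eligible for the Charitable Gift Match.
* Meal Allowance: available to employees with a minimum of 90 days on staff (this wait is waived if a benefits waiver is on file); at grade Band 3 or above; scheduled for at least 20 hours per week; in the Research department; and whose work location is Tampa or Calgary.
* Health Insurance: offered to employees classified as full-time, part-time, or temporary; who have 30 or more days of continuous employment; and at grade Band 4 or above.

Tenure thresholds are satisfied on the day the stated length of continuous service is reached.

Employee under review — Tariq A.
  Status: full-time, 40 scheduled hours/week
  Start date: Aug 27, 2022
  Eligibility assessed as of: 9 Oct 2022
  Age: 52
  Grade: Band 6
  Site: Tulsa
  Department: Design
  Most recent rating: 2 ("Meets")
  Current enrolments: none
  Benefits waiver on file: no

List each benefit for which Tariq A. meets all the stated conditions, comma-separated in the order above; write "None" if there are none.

Service from Aug 27, 2022 to 9 Oct 2022: 43 days.
Charitable Gift Match — no waiver, service 43 days < 5 years (≈1825 days) ✗ → not eligible.
Short-Term Disability — status full-time ✓; no waiver, service 43 days < 60 days ✗ → not eligible.
Sabbatical Program — no waiver, service 43 days < 3 months (≈90 days) ✗ → not eligible.
Equipment Allowance — status full-time ✓; no waiver, service 43 days < 3 months (≈90 days) ✗ → not eligible.
Parking Benefit — status full-time ✓; no waiver, service 43 days < 3 years (≈1095 days) ✗ → not eligible.
Stock Purchase Plan — status full-time ✓; service 43 days < 3 months (≈90 days) ✗ → not eligible.
Meal Allowance — no waiver, service 43 days < 90 days ✗ → not eligible.
Health Insurance — status full-time ✓; service 43 days ≥ 30 days ✓; grade Band 6 ≥ Band 4 ✓ → eligible.

Health Insurance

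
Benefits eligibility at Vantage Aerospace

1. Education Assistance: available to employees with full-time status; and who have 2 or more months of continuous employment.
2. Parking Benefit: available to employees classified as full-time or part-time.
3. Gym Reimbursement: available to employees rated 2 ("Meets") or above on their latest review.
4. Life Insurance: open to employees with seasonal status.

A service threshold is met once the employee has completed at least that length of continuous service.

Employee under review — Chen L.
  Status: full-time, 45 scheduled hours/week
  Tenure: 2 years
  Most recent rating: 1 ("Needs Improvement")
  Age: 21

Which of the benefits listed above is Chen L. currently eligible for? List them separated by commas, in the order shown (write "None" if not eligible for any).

Education Assistance — status full-time ✓; service 2 years ≥ 2 months (≈60 days) ✓ → eligible.
Parking Benefit — status full-time ✓ → eligible.
Gym Reimbursement — rating 1 < 2 ✗ → not eligible.
Life Insurance — status full-time ✗ (requires seasonal) → not eligible.

Education Assistance, Parking Benefit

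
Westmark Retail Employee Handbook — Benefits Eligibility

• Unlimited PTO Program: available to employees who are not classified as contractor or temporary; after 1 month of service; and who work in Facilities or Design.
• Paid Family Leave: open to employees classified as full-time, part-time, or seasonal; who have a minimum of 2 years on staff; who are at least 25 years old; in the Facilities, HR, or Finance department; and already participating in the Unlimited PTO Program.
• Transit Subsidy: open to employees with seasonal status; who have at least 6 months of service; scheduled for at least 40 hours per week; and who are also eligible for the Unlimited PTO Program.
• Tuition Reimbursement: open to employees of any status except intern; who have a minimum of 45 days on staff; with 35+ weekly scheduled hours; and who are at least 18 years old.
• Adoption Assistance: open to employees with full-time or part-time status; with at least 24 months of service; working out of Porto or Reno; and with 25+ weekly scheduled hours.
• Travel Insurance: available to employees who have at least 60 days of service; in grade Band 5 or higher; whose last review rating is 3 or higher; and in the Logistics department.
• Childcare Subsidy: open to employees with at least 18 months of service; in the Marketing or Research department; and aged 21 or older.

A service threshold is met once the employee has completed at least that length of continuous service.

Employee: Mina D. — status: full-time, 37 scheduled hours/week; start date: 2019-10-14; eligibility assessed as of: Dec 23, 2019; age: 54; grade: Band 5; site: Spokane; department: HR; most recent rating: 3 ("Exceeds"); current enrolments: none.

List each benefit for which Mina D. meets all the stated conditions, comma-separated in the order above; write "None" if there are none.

Service from 2019-10-14 to Dec 23, 2019: 70 days.
Unlimited PTO Program — status full-time ✓ (not excluded); service 70 days ≥ 1 month (≈30 days) ✓; dept HR ✗ → not eligible.
Paid Family Leave — status full-time ✓; service 70 days < 2 years (≈730 days) ✗ → not eligible.
Transit Subsidy — status full-time ✗ (requires seasonal) → not eligible.
Tuition Reimbursement — status full-time ✓ (not excluded); service 70 days ≥ 45 days ✓; 37 hrs/wk ≥ 35 ✓; age 54 ≥ 18 ✓ → eligible.
Adoption Assistance — status full-time ✓; service 70 days < 24 months (≈720 days) ✗ → not eligible.
Travel Insurance — service 70 days ≥ 60 days ✓; grade Band 5 ≥ Band 5 ✓; rating 3 ≥ 3 ✓; dept HR ✗ → not eligible.
Childcare Subsidy — service 70 days < 18 months (≈540 days) ✗ → not eligible.

Tuition Reimbursement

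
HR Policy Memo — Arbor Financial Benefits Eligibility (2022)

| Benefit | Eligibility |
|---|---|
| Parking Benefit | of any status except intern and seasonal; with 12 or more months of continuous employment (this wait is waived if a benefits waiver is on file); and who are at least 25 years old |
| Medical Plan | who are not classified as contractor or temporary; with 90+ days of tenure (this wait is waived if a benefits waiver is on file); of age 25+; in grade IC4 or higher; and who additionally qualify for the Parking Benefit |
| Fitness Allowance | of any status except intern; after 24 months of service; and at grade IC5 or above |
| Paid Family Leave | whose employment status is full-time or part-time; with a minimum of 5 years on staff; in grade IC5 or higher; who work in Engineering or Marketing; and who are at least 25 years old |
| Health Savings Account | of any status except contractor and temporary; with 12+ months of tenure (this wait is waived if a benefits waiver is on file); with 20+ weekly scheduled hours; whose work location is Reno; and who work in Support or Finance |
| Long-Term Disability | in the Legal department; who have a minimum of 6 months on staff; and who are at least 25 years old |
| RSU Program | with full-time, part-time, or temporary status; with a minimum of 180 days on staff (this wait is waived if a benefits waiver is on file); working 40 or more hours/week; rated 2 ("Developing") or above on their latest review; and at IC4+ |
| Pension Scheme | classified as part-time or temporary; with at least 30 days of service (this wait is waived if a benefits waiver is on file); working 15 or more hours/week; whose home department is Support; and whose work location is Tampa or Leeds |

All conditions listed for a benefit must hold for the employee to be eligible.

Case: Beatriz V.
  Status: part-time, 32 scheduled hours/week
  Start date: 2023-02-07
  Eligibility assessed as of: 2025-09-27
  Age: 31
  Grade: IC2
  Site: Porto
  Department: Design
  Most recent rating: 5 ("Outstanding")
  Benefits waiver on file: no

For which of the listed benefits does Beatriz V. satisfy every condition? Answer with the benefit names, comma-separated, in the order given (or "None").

Parking Benefit

Service from 2023-02-07 to 2025-09-27: 963 days.
Parking Benefit — status part-time ✓ (not excluded); no waiver, service 963 days ≥ 12 months (≈360 days) ✓; age 31 ≥ 25 ✓ → eligible.
Medical Plan — status part-time ✓ (not excluded); no waiver, service 963 days ≥ 90 days ✓; age 31 ≥ 25 ✓; grade IC2 < IC4 ✗ → not eligible.
Fitness Allowance — status part-time ✓ (not excluded); service 963 days ≥ 24 months (≈720 days) ✓; grade IC2 < IC5 ✗ → not eligible.
Paid Family Leave — status part-time ✓; service 963 days < 5 years (≈1825 days) ✗ → not eligible.
Health Savings Account — status part-time ✓ (not excluded); no waiver, service 963 days ≥ 12 months (≈360 days) ✓; 32 hrs/wk ≥ 20 ✓; site Porto ✗ (not Reno) → not eligible.
Long-Term Disability — dept Design ✗ → not eligible.
RSU Program — status part-time ✓; no waiver, service 963 days ≥ 180 days ✓; 32 hrs/wk < 40 ✗ → not eligible.
Pension Scheme — status part-time ✓; no waiver, service 963 days ≥ 30 days ✓; 32 hrs/wk ≥ 15 ✓; dept Design ✗ → not eligible.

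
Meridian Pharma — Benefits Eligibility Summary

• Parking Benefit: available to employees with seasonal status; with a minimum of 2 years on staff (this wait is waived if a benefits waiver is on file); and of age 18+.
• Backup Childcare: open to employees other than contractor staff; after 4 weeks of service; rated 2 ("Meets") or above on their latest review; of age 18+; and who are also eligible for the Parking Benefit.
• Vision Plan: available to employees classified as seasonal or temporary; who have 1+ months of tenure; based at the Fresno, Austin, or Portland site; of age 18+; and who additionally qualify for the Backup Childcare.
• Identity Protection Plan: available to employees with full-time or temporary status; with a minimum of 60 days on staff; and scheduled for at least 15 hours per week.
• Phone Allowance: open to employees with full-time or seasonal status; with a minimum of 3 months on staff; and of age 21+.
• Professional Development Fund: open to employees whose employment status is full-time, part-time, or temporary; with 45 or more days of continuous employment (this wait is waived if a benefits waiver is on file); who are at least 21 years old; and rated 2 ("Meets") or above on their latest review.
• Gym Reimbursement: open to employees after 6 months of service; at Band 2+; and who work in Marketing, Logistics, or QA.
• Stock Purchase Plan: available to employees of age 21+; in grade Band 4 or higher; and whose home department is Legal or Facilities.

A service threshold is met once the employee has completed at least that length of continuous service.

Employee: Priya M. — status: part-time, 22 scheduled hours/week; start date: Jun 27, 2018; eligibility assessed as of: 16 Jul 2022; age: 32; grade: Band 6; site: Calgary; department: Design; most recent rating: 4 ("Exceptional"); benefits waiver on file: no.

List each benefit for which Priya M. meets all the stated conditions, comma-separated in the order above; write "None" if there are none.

Service from Jun 27, 2018 to 16 Jul 2022: 1480 days.
Parking Benefit — status part-time ✗ (requires seasonal) → not eligible.
Backup Childcare — status part-time ✓ (not excluded); service 1480 days ≥ 4 weeks (≈28 days) ✓; rating 4 ≥ 2 ✓; age 32 ≥ 18 ✓; not eligible for Parking Benefit ✗ → not eligible.
Vision Plan — status part-time ✗ (requires seasonal or temporary) → not eligible.
Identity Protection Plan — status part-time ✗ (requires full-time or temporary) → not eligible.
Phone Allowance — status part-time ✗ (requires full-time or seasonal) → not eligible.
Professional Development Fund — status part-time ✓; no waiver, service 1480 days ≥ 45 days ✓; age 32 ≥ 21 ✓; rating 4 ≥ 2 ✓ → eligible.
Gym Reimbursement — service 1480 days ≥ 6 months (≈180 days) ✓; grade Band 6 ≥ Band 2 ✓; dept Design ✗ → not eligible.
Stock Purchase Plan — age 32 ≥ 21 ✓; grade Band 6 ≥ Band 4 ✓; dept Design ✗ → not eligible.

Professional Development Fund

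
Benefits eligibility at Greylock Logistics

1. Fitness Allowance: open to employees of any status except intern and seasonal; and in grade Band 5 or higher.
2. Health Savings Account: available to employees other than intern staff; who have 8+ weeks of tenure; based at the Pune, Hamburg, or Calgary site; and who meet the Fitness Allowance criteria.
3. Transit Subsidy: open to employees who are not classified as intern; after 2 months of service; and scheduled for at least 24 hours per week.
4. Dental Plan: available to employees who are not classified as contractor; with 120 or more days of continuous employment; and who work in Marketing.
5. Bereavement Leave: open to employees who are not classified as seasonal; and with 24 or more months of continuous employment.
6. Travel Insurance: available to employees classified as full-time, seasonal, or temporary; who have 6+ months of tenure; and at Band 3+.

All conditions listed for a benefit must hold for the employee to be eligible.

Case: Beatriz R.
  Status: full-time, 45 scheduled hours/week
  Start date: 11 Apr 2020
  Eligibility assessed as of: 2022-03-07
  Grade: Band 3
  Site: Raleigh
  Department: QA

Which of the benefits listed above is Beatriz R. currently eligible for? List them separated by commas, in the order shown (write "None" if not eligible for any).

Service from 11 Apr 2020 to 2022-03-07: 695 days.
Fitness Allowance — status full-time ✓ (not excluded); grade Band 3 < Band 5 ✗ → not eligible.
Health Savings Account — status full-time ✓ (not excluded); service 695 days ≥ 8 weeks (≈56 days) ✓; site Raleigh ✗ (not Pune, Hamburg, or Calgary) → not eligible.
Transit Subsidy — status full-time ✓ (not excluded); service 695 days ≥ 2 months (≈60 days) ✓; 45 hrs/wk ≥ 24 ✓ → eligible.
Dental Plan — status full-time ✓ (not excluded); service 695 days ≥ 120 days ✓; dept QA ✗ → not eligible.
Bereavement Leave — status full-time ✓ (not excluded); service 695 days < 24 months (≈720 days) ✗ → not eligible.
Travel Insurance — status full-time ✓; service 695 days ≥ 6 months (≈180 days) ✓; grade Band 3 ≥ Band 3 ✓ → eligible.

Transit Subsidy, Travel Insurance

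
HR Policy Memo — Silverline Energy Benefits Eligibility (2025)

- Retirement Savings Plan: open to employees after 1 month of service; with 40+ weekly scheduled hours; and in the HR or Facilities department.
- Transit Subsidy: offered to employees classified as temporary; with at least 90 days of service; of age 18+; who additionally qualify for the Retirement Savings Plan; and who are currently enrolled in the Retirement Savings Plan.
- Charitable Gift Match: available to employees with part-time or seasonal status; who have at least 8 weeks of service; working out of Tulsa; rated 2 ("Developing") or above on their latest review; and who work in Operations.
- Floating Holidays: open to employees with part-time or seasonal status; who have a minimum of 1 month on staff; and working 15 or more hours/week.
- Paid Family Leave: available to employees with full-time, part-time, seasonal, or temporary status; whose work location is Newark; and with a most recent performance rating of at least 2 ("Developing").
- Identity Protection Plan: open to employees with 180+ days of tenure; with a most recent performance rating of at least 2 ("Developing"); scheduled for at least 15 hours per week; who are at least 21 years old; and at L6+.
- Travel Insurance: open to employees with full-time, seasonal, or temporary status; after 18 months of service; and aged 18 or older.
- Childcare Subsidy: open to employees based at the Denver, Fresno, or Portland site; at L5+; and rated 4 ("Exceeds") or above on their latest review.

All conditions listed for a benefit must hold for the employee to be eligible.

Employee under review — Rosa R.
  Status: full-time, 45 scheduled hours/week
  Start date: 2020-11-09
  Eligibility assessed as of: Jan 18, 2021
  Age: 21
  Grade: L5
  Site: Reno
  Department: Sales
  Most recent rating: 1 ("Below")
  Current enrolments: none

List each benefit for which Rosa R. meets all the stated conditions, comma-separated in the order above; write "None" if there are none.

None

Service from 2020-11-09 to Jan 18, 2021: 70 days.
Retirement Savings Plan — service 70 days ≥ 1 month (≈30 days) ✓; 45 hrs/wk ≥ 40 ✓; dept Sales ✗ → not eligible.
Transit Subsidy — status full-time ✗ (requires temporary) → not eligible.
Charitable Gift Match — status full-time ✗ (requires part-time or seasonal) → not eligible.
Floating Holidays — status full-time ✗ (requires part-time or seasonal) → not eligible.
Paid Family Leave — status full-time ✓; site Reno ✗ (not Newark) → not eligible.
Identity Protection Plan — service 70 days < 180 days ✗ → not eligible.
Travel Insurance — status full-time ✓; service 70 days < 18 months (≈540 days) ✗ → not eligible.
Childcare Subsidy — site Reno ✗ (not Denver, Fresno, or Portland) → not eligible.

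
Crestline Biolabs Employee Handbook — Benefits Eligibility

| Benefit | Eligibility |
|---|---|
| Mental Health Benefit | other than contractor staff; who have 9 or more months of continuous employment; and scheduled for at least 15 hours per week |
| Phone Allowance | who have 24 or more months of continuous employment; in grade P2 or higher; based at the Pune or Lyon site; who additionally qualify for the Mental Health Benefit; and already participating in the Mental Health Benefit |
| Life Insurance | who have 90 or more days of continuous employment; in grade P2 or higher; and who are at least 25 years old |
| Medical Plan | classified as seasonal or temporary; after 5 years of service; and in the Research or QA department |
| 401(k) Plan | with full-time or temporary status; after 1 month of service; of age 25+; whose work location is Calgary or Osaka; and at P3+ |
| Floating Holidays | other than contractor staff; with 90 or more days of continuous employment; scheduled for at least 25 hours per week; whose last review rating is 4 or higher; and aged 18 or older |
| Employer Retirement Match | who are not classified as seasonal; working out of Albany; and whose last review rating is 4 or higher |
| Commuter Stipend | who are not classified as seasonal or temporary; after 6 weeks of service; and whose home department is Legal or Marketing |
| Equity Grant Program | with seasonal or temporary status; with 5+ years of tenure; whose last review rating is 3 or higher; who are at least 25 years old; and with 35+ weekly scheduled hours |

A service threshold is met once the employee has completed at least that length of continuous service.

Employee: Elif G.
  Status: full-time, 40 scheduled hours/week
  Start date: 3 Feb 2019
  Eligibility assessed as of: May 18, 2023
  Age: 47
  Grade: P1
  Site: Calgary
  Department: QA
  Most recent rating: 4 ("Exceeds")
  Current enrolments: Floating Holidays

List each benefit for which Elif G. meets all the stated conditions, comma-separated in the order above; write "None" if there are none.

Mental Health Benefit, Floating Holidays

Service from 3 Feb 2019 to May 18, 2023: 1565 days.
Mental Health Benefit — status full-time ✓ (not excluded); service 1565 days ≥ 9 months (≈270 days) ✓; 40 hrs/wk ≥ 15 ✓ → eligible.
Phone Allowance — service 1565 days ≥ 24 months (≈720 days) ✓; grade P1 < P2 ✗ → not eligible.
Life Insurance — service 1565 days ≥ 90 days ✓; grade P1 < P2 ✗ → not eligible.
Medical Plan — status full-time ✗ (requires seasonal or temporary) → not eligible.
401(k) Plan — status full-time ✓; service 1565 days ≥ 1 month (≈30 days) ✓; age 47 ≥ 25 ✓; site Calgary ✓; grade P1 < P3 ✗ → not eligible.
Floating Holidays — status full-time ✓ (not excluded); service 1565 days ≥ 90 days ✓; 40 hrs/wk ≥ 25 ✓; rating 4 ≥ 4 ✓; age 47 ≥ 18 ✓ → eligible.
Employer Retirement Match — status full-time ✓ (not excluded); site Calgary ✗ (not Albany) → not eligible.
Commuter Stipend — status full-time ✓ (not excluded); service 1565 days ≥ 6 weeks (≈42 days) ✓; dept QA ✗ → not eligible.
Equity Grant Program — status full-time ✗ (requires seasonal or temporary) → not eligible.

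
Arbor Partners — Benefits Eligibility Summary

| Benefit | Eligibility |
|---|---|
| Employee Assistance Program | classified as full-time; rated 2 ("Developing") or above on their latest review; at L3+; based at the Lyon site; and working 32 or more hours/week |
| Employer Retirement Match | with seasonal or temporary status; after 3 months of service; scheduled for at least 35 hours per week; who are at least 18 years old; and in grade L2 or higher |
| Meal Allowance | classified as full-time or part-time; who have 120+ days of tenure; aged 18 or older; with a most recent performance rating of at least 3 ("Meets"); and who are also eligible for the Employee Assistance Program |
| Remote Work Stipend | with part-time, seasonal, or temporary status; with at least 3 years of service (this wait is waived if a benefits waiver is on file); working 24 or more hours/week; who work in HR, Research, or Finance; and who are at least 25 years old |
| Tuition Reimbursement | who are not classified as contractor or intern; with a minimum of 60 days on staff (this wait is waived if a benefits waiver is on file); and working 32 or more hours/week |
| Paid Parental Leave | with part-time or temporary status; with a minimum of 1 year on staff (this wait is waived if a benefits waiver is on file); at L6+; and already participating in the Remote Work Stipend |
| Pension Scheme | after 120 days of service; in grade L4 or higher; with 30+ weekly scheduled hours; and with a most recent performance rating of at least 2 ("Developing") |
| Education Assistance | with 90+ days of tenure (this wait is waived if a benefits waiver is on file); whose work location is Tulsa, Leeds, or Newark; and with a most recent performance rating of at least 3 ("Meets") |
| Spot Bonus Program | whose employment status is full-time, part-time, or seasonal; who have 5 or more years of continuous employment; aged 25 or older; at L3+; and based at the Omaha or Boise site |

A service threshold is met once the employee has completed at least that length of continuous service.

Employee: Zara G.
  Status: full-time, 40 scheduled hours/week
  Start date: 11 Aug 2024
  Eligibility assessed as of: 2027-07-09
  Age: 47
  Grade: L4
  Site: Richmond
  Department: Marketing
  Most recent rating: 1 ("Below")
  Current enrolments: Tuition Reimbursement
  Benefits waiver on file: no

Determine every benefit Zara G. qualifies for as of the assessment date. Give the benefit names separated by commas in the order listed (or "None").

Tuition Reimbursement

Service from 11 Aug 2024 to 2027-07-09: 1062 days.
Employee Assistance Program — status full-time ✓; rating 1 < 2 ✗ → not eligible.
Employer Retirement Match — status full-time ✗ (requires seasonal or temporary) → not eligible.
Meal Allowance — status full-time ✓; service 1062 days ≥ 120 days ✓; age 47 ≥ 18 ✓; rating 1 < 3 ✗ → not eligible.
Remote Work Stipend — status full-time ✗ (requires part-time, seasonal, or temporary) → not eligible.
Tuition Reimbursement — status full-time ✓ (not excluded); no waiver, service 1062 days ≥ 60 days ✓; 40 hrs/wk ≥ 32 ✓ → eligible.
Paid Parental Leave — status full-time ✗ (requires part-time or temporary) → not eligible.
Pension Scheme — service 1062 days ≥ 120 days ✓; grade L4 ≥ L4 ✓; 40 hrs/wk ≥ 30 ✓; rating 1 < 2 ✗ → not eligible.
Education Assistance — no waiver, service 1062 days ≥ 90 days ✓; site Richmond ✗ (not Tulsa, Leeds, or Newark) → not eligible.
Spot Bonus Program — status full-time ✓; service 1062 days < 5 years (≈1825 days) ✗ → not eligible.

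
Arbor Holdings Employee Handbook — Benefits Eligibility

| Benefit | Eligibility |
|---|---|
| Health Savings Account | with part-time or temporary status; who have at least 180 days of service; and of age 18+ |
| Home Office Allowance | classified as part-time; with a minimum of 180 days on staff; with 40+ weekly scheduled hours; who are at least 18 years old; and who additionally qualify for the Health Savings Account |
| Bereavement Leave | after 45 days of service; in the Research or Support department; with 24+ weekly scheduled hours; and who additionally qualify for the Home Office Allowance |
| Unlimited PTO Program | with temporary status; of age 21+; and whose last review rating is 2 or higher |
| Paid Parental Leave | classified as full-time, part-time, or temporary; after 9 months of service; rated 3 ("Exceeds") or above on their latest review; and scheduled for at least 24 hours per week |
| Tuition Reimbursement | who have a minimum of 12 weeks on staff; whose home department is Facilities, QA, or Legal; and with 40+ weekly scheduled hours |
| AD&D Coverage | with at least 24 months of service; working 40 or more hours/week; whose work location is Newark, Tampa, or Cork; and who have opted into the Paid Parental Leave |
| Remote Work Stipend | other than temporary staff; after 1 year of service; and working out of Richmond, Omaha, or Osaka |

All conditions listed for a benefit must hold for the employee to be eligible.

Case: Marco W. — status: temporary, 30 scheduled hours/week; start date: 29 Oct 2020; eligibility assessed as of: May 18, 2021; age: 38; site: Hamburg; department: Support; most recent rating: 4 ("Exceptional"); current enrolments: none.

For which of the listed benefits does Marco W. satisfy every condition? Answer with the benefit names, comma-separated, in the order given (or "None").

Service from 29 Oct 2020 to May 18, 2021: 201 days.
Health Savings Account — status temporary ✓; service 201 days ≥ 180 days ✓; age 38 ≥ 18 ✓ → eligible.
Home Office Allowance — status temporary ✗ (requires part-time) → not eligible.
Bereavement Leave — service 201 days ≥ 45 days ✓; dept Support ✓; 30 hrs/wk ≥ 24 ✓; not eligible for Home Office Allowance ✗ → not eligible.
Unlimited PTO Program — status temporary ✓; age 38 ≥ 21 ✓; rating 4 ≥ 2 ✓ → eligible.
Paid Parental Leave — status temporary ✓; service 201 days < 9 months (≈270 days) ✗ → not eligible.
Tuition Reimbursement — service 201 days ≥ 12 weeks (≈84 days) ✓; dept Support ✗ → not eligible.
AD&D Coverage — service 201 days < 24 months (≈720 days) ✗ → not eligible.
Remote Work Stipend — status temporary ✗ (excluded) → not eligible.

Health Savings Account, Unlimited PTO Program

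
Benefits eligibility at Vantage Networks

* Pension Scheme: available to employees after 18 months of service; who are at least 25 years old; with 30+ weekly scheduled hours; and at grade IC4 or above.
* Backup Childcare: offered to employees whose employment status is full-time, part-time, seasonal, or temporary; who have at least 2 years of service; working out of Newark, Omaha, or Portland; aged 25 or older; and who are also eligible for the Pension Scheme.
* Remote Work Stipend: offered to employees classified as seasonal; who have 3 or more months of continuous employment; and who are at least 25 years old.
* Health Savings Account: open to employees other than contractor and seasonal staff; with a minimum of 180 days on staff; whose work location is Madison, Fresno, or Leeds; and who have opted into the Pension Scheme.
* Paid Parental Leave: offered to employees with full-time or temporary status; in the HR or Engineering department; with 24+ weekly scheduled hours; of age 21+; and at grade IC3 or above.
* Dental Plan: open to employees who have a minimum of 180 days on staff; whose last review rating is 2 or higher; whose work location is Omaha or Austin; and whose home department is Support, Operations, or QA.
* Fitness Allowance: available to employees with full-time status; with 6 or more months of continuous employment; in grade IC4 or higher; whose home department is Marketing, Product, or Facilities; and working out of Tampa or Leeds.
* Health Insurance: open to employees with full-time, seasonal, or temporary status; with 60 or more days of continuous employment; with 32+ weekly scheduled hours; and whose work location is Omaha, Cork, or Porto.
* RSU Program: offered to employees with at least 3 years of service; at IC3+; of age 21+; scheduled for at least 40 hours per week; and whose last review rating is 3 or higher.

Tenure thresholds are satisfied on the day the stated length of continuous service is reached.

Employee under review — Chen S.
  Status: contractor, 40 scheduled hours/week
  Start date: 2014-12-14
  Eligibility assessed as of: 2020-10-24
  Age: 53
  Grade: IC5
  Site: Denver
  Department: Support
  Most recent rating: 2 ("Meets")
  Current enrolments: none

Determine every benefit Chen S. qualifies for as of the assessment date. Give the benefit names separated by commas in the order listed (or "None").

Service from 2014-12-14 to 2020-10-24: 2141 days.
Pension Scheme — service 2141 days ≥ 18 months (≈540 days) ✓; age 53 ≥ 25 ✓; 40 hrs/wk ≥ 30 ✓; grade IC5 ≥ IC4 ✓ → eligible.
Backup Childcare — status contractor ✗ (requires full-time, part-time, seasonal, or temporary) → not eligible.
Remote Work Stipend — status contractor ✗ (requires seasonal) → not eligible.
Health Savings Account — status contractor ✗ (excluded) → not eligible.
Paid Parental Leave — status contractor ✗ (requires full-time or temporary) → not eligible.
Dental Plan — service 2141 days ≥ 180 days ✓; rating 2 ≥ 2 ✓; site Denver ✗ (not Omaha or Austin) → not eligible.
Fitness Allowance — status contractor ✗ (requires full-time) → not eligible.
Health Insurance — status contractor ✗ (requires full-time, seasonal, or temporary) → not eligible.
RSU Program — service 2141 days ≥ 3 years (≈1095 days) ✓; grade IC5 ≥ IC3 ✓; age 53 ≥ 21 ✓; 40 hrs/wk ≥ 40 ✓; rating 2 < 3 ✗ → not eligible.

Pension Scheme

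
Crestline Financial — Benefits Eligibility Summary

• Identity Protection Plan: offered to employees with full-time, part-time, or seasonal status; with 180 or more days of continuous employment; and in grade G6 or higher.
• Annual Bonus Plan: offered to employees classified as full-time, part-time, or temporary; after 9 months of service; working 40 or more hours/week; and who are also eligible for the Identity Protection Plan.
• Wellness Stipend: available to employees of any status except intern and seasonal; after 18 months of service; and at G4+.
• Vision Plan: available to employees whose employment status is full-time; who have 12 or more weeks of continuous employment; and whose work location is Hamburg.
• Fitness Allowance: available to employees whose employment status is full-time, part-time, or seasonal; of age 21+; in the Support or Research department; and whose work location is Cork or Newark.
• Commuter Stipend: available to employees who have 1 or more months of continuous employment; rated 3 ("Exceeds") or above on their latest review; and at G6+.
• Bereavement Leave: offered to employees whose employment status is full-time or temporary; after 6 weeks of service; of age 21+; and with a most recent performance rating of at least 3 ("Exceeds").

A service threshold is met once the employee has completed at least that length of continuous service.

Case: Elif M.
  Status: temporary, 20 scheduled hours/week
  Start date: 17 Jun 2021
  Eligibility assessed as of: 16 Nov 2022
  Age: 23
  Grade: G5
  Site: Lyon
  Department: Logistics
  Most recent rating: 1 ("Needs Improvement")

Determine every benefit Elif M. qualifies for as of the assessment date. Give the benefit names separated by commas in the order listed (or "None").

None

Service from 17 Jun 2021 to 16 Nov 2022: 517 days.
Identity Protection Plan — status temporary ✗ (requires full-time, part-time, or seasonal) → not eligible.
Annual Bonus Plan — status temporary ✓; service 517 days ≥ 9 months (≈270 days) ✓; 20 hrs/wk < 40 ✗ → not eligible.
Wellness Stipend — status temporary ✓ (not excluded); service 517 days < 18 months (≈540 days) ✗ → not eligible.
Vision Plan — status temporary ✗ (requires full-time) → not eligible.
Fitness Allowance — status temporary ✗ (requires full-time, part-time, or seasonal) → not eligible.
Commuter Stipend — service 517 days ≥ 1 month (≈30 days) ✓; rating 1 < 3 ✗ → not eligible.
Bereavement Leave — status temporary ✓; service 517 days ≥ 6 weeks (≈42 days) ✓; age 23 ≥ 21 ✓; rating 1 < 3 ✗ → not eligible.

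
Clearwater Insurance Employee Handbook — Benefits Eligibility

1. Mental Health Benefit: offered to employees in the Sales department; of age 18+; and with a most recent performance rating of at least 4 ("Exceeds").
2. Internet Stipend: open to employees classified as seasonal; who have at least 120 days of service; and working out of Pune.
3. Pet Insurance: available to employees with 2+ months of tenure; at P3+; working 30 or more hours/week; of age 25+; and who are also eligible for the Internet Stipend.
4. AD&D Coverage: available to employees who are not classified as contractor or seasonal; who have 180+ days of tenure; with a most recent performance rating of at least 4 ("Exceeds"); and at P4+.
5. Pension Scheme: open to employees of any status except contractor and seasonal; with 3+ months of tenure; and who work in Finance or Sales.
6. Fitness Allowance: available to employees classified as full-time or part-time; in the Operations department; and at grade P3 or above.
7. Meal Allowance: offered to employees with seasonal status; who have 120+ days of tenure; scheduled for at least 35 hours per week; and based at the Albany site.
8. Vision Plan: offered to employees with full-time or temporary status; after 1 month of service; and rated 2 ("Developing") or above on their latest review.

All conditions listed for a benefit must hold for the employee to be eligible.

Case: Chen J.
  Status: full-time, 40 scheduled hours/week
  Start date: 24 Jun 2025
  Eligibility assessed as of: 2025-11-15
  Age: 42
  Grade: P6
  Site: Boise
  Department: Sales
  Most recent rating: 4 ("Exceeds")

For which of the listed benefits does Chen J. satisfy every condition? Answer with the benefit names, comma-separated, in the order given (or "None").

Mental Health Benefit, Pension Scheme, Vision Plan

Service from 24 Jun 2025 to 2025-11-15: 144 days.
Mental Health Benefit — dept Sales ✓; age 42 ≥ 18 ✓; rating 4 ≥ 4 ✓ → eligible.
Internet Stipend — status full-time ✗ (requires seasonal) → not eligible.
Pet Insurance — service 144 days ≥ 2 months (≈60 days) ✓; grade P6 ≥ P3 ✓; 40 hrs/wk ≥ 30 ✓; age 42 ≥ 25 ✓; not eligible for Internet Stipend ✗ → not eligible.
AD&D Coverage — status full-time ✓ (not excluded); service 144 days < 180 days ✗ → not eligible.
Pension Scheme — status full-time ✓ (not excluded); service 144 days ≥ 3 months (≈90 days) ✓; dept Sales ✓ → eligible.
Fitness Allowance — status full-time ✓; dept Sales ✗ → not eligible.
Meal Allowance — status full-time ✗ (requires seasonal) → not eligible.
Vision Plan — status full-time ✓; service 144 days ≥ 1 month (≈30 days) ✓; rating 4 ≥ 2 ✓ → eligible.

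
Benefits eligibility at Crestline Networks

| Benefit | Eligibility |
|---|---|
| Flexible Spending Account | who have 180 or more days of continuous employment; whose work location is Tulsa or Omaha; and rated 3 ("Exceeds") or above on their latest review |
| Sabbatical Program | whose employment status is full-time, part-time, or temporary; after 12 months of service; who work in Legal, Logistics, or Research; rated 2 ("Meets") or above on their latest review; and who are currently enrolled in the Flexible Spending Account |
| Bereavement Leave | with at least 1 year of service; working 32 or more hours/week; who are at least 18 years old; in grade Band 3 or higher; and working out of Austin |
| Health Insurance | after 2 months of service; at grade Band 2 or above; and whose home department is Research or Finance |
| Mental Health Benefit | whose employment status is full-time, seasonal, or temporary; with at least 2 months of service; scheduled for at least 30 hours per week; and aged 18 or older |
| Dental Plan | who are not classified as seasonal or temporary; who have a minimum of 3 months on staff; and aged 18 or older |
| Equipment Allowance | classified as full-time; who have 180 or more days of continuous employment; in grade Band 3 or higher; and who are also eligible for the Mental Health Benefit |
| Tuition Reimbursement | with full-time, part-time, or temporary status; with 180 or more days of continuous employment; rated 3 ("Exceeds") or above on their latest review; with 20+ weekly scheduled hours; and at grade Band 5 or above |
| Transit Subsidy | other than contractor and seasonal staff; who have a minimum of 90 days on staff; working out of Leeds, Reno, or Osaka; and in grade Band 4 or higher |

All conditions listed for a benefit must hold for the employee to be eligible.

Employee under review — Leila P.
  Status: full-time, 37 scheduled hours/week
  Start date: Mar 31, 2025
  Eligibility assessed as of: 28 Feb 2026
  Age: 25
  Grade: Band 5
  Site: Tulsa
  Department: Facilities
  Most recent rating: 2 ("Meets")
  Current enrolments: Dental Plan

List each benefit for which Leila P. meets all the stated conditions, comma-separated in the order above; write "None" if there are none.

Service from Mar 31, 2025 to 28 Feb 2026: 334 days.
Flexible Spending Account — service 334 days ≥ 180 days ✓; site Tulsa ✓; rating 2 < 3 ✗ → not eligible.
Sabbatical Program — status full-time ✓; service 334 days < 12 months (≈360 days) ✗ → not eligible.
Bereavement Leave — service 334 days < 1 year (≈365 days) ✗ → not eligible.
Health Insurance — service 334 days ≥ 2 months (≈60 days) ✓; grade Band 5 ≥ Band 2 ✓; dept Facilities ✗ → not eligible.
Mental Health Benefit — status full-time ✓; service 334 days ≥ 2 months (≈60 days) ✓; 37 hrs/wk ≥ 30 ✓; age 25 ≥ 18 ✓ → eligible.
Dental Plan — status full-time ✓ (not excluded); service 334 days ≥ 3 months (≈90 days) ✓; age 25 ≥ 18 ✓ → eligible.
Equipment Allowance — status full-time ✓; service 334 days ≥ 180 days ✓; grade Band 5 ≥ Band 3 ✓; eligible for Mental Health Benefit ✓ → eligible.
Tuition Reimbursement — status full-time ✓; service 334 days ≥ 180 days ✓; rating 2 < 3 ✗ → not eligible.
Transit Subsidy — status full-time ✓ (not excluded); service 334 days ≥ 90 days ✓; site Tulsa ✗ (not Leeds, Reno, or Osaka) → not eligible.

Mental Health Benefit, Dental Plan, Equipment Allowance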